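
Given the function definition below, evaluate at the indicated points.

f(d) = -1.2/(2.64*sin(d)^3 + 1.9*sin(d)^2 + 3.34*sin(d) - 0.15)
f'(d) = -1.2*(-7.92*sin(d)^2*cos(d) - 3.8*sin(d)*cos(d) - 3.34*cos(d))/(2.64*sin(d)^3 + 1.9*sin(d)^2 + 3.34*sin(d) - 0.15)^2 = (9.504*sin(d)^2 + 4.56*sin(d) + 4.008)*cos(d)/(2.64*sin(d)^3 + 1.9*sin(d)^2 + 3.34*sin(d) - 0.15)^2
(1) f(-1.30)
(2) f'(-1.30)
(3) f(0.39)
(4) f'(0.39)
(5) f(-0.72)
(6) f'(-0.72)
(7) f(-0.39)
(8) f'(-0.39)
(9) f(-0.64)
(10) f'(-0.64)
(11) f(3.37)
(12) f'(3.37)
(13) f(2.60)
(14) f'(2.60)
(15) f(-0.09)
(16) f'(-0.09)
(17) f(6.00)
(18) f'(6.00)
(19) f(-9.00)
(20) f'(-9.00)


(1) = 0.30
(2) = 0.14
(3) = -0.78
(4) = 2.78
(5) = 0.53
(6) = 0.74
(7) = 0.93
(8) = 2.03
(9) = 0.59
(10) = 0.91
(11) = 1.43
(12) = -4.79
(13) = -0.49
(14) = -1.28
(15) = 2.75
(16) = 19.19
(17) = 1.21
(18) = 3.39
(19) = 0.86
(20) = -1.77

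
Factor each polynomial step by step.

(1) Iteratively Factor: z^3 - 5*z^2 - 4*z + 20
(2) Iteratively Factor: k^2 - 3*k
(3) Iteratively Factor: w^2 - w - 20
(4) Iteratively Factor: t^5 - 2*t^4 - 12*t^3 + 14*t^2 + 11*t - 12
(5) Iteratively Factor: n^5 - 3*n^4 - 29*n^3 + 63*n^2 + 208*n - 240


(1) = (z - 2)*(z^2 - 3*z - 10) = (z - 5)*(z - 2)*(z + 2)
(2) = (k - 3)*(k)
(3) = (w - 5)*(w + 4)
(4) = (t + 1)*(t^4 - 3*t^3 - 9*t^2 + 23*t - 12) = (t + 1)*(t + 3)*(t^3 - 6*t^2 + 9*t - 4) = (t - 4)*(t + 1)*(t + 3)*(t^2 - 2*t + 1) = (t - 4)*(t - 1)*(t + 1)*(t + 3)*(t - 1)
(5) = (n + 3)*(n^4 - 6*n^3 - 11*n^2 + 96*n - 80) = (n + 3)*(n + 4)*(n^3 - 10*n^2 + 29*n - 20) = (n - 4)*(n + 3)*(n + 4)*(n^2 - 6*n + 5) = (n - 5)*(n - 4)*(n + 3)*(n + 4)*(n - 1)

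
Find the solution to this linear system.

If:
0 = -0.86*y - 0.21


Then:
y = -0.24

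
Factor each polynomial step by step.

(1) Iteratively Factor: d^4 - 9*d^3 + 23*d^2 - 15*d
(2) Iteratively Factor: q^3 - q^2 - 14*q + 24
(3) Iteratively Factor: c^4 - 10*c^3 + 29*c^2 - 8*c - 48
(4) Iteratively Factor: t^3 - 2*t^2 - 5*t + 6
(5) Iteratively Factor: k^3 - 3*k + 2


(1) = (d)*(d^3 - 9*d^2 + 23*d - 15) = d*(d - 5)*(d^2 - 4*d + 3) = d*(d - 5)*(d - 3)*(d - 1)
(2) = (q - 2)*(q^2 + q - 12) = (q - 3)*(q - 2)*(q + 4)
(3) = (c + 1)*(c^3 - 11*c^2 + 40*c - 48) = (c - 3)*(c + 1)*(c^2 - 8*c + 16) = (c - 4)*(c - 3)*(c + 1)*(c - 4)
(4) = (t - 3)*(t^2 + t - 2) = (t - 3)*(t + 2)*(t - 1)
(5) = (k - 1)*(k^2 + k - 2) = (k - 1)*(k + 2)*(k - 1)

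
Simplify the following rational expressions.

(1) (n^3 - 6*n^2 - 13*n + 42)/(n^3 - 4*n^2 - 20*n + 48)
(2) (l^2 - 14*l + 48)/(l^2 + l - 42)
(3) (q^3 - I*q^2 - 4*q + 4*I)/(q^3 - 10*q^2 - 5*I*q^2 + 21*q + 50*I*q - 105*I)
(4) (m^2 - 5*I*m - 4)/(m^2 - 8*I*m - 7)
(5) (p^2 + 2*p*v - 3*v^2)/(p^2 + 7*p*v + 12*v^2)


(1) = (n^2 - 4*n - 21)/(n^2 - 2*n - 24)
(2) = (l - 8)/(l + 7)
(3) = (q^3 - I*q^2 - 4*q + 4*I)/(q^3 + q^2*(-10 - 5*I) + q*(21 + 50*I) - 105*I)
(4) = (m - 4*I)/(m - 7*I)
(5) = (p - v)/(p + 4*v)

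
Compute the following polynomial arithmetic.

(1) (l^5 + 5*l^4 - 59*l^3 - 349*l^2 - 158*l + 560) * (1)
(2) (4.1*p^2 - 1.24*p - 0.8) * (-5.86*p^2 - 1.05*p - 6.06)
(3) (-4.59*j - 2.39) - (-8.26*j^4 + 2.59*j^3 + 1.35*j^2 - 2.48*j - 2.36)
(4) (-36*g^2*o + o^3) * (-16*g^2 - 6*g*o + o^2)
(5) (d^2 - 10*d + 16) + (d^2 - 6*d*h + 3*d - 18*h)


(1) = l^5 + 5*l^4 - 59*l^3 - 349*l^2 - 158*l + 560
(2) = -24.026*p^4 + 2.9614*p^3 - 18.856*p^2 + 8.3544*p + 4.848
(3) = 8.26*j^4 - 2.59*j^3 - 1.35*j^2 - 2.11*j - 0.03
(4) = 576*g^4*o + 216*g^3*o^2 - 52*g^2*o^3 - 6*g*o^4 + o^5
(5) = 2*d^2 - 6*d*h - 7*d - 18*h + 16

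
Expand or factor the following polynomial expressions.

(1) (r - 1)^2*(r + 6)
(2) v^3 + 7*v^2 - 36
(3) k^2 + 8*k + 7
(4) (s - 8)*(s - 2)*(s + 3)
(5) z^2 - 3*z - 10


(1) = r^3 + 4*r^2 - 11*r + 6
(2) = (v - 2)*(v + 3)*(v + 6)
(3) = (k + 1)*(k + 7)
(4) = s^3 - 7*s^2 - 14*s + 48
(5) = (z - 5)*(z + 2)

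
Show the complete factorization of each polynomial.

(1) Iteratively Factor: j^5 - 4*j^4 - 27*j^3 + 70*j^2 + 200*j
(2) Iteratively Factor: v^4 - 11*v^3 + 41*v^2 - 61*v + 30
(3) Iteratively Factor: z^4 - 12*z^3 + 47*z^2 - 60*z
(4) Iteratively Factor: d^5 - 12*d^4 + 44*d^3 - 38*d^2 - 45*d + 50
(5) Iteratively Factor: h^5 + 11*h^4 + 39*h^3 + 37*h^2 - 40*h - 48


(1) = (j - 5)*(j^4 + j^3 - 22*j^2 - 40*j) = (j - 5)*(j + 4)*(j^3 - 3*j^2 - 10*j) = j*(j - 5)*(j + 4)*(j^2 - 3*j - 10) = j*(j - 5)*(j + 2)*(j + 4)*(j - 5)
(2) = (v - 1)*(v^3 - 10*v^2 + 31*v - 30) = (v - 3)*(v - 1)*(v^2 - 7*v + 10) = (v - 3)*(v - 2)*(v - 1)*(v - 5)
(3) = (z - 4)*(z^3 - 8*z^2 + 15*z) = z*(z - 4)*(z^2 - 8*z + 15) = z*(z - 4)*(z - 3)*(z - 5)
(4) = (d - 2)*(d^4 - 10*d^3 + 24*d^2 + 10*d - 25) = (d - 5)*(d - 2)*(d^3 - 5*d^2 - d + 5) = (d - 5)^2*(d - 2)*(d^2 - 1) = (d - 5)^2*(d - 2)*(d - 1)*(d + 1)
(5) = (h + 3)*(h^4 + 8*h^3 + 15*h^2 - 8*h - 16) = (h + 3)*(h + 4)*(h^3 + 4*h^2 - h - 4) = (h + 1)*(h + 3)*(h + 4)*(h^2 + 3*h - 4) = (h + 1)*(h + 3)*(h + 4)^2*(h - 1)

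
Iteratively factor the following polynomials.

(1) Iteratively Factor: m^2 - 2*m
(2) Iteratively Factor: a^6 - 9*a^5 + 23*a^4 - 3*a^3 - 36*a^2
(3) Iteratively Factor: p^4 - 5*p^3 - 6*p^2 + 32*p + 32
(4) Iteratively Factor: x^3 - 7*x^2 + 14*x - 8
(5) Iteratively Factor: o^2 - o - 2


(1) = (m - 2)*(m)
(2) = (a)*(a^5 - 9*a^4 + 23*a^3 - 3*a^2 - 36*a) = a*(a - 3)*(a^4 - 6*a^3 + 5*a^2 + 12*a) = a^2*(a - 3)*(a^3 - 6*a^2 + 5*a + 12) = a^2*(a - 3)^2*(a^2 - 3*a - 4) = a^2*(a - 3)^2*(a + 1)*(a - 4)
(3) = (p + 1)*(p^3 - 6*p^2 + 32) = (p - 4)*(p + 1)*(p^2 - 2*p - 8) = (p - 4)*(p + 1)*(p + 2)*(p - 4)
(4) = (x - 2)*(x^2 - 5*x + 4) = (x - 4)*(x - 2)*(x - 1)
(5) = (o - 2)*(o + 1)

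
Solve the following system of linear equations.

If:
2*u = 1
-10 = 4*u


Then:
No Solution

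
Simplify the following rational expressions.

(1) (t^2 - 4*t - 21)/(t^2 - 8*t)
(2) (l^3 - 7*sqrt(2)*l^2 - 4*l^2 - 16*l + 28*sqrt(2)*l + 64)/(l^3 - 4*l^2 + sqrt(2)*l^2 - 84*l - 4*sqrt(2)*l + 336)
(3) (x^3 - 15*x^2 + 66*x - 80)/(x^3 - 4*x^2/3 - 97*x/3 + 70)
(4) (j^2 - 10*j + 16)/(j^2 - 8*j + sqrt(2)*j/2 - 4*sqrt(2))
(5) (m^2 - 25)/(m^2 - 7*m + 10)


(1) = (t^2 - 4*t - 21)/(t^2 - 8*t)
(2) = (l^2 - 7*sqrt(2)*l - 16)/(l^2 + sqrt(2)*l - 84)
(3) = (3*x^2 - 30*x + 48)/(3*x^2 + 11*x - 42)
(4) = (2*j - 4)/(2*j + sqrt(2))
(5) = (m + 5)/(m - 2)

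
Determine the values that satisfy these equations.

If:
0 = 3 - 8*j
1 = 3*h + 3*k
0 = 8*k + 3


Then:
h = 17/24
j = 3/8
k = -3/8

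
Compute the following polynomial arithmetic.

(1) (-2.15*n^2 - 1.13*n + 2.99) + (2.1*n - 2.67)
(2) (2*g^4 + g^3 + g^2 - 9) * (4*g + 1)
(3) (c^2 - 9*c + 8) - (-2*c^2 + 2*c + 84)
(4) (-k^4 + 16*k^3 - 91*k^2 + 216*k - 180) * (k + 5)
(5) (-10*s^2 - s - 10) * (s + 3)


(1) = -2.15*n^2 + 0.97*n + 0.32
(2) = 8*g^5 + 6*g^4 + 5*g^3 + g^2 - 36*g - 9
(3) = 3*c^2 - 11*c - 76
(4) = -k^5 + 11*k^4 - 11*k^3 - 239*k^2 + 900*k - 900
(5) = -10*s^3 - 31*s^2 - 13*s - 30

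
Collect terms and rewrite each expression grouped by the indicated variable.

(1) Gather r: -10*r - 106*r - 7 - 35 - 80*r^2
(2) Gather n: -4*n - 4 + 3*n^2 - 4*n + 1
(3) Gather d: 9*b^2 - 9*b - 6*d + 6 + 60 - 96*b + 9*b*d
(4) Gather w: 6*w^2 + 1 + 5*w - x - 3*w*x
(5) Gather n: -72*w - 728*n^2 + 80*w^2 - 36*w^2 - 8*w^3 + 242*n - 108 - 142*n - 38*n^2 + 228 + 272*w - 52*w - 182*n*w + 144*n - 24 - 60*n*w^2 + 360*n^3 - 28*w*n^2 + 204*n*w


(1) = -80*r^2 - 116*r - 42
(2) = 3*n^2 - 8*n - 3
(3) = 9*b^2 - 105*b + d*(9*b - 6) + 66
(4) = 6*w^2 + w*(5 - 3*x) - x + 1
(5) = 360*n^3 + n^2*(-28*w - 766) + n*(-60*w^2 + 22*w + 244) - 8*w^3 + 44*w^2 + 148*w + 96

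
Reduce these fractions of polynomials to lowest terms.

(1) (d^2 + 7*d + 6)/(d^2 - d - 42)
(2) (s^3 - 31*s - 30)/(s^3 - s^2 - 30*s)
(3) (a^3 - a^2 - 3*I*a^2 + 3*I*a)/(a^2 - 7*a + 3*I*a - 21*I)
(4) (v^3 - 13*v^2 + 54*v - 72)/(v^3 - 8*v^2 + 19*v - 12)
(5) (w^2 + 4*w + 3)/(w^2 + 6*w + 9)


(1) = (d + 1)/(d - 7)
(2) = (s + 1)/s
(3) = (a^3 + a^2*(-1 - 3*I) + 3*I*a)/(a^2 + a*(-7 + 3*I) - 21*I)
(4) = (v - 6)/(v - 1)
(5) = (w + 1)/(w + 3)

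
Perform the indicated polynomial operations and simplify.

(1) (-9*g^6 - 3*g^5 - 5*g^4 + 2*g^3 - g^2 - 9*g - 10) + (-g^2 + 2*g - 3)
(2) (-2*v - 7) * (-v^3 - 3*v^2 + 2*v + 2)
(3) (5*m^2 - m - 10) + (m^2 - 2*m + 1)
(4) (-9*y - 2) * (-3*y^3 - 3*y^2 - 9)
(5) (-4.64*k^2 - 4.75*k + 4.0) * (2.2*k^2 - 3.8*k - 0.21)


(1) = -9*g^6 - 3*g^5 - 5*g^4 + 2*g^3 - 2*g^2 - 7*g - 13
(2) = 2*v^4 + 13*v^3 + 17*v^2 - 18*v - 14
(3) = 6*m^2 - 3*m - 9
(4) = 27*y^4 + 33*y^3 + 6*y^2 + 81*y + 18
(5) = -10.208*k^4 + 7.182*k^3 + 27.8244*k^2 - 14.2025*k - 0.84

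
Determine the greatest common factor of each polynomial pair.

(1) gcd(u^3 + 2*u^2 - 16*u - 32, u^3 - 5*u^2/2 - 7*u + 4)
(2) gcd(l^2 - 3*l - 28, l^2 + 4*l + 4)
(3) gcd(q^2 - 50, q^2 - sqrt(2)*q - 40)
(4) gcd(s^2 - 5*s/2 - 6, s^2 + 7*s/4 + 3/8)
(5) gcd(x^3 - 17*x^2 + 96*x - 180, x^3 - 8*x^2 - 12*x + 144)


(1) = gcd((u - 4)*(u + 2)*(u + 4), (u - 4)*(u - 1/2)*(u + 2)) = u^2 - 2*u - 8
(2) = gcd((l - 7)*(l + 4), (l + 2)^2) = 1
(3) = gcd((q - 5*sqrt(2))*(q + 5*sqrt(2)), (q - 5*sqrt(2))*(q + 4*sqrt(2))) = q - 5*sqrt(2)
(4) = s + 3/2
(5) = x^2 - 12*x + 36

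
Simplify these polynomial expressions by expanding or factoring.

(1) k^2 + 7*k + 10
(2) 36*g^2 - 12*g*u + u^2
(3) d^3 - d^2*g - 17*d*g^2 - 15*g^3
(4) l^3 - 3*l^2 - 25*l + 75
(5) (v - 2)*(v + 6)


(1) = (k + 2)*(k + 5)
(2) = (-6*g + u)^2
(3) = (d - 5*g)*(d + g)*(d + 3*g)
(4) = (l - 5)*(l - 3)*(l + 5)
(5) = v^2 + 4*v - 12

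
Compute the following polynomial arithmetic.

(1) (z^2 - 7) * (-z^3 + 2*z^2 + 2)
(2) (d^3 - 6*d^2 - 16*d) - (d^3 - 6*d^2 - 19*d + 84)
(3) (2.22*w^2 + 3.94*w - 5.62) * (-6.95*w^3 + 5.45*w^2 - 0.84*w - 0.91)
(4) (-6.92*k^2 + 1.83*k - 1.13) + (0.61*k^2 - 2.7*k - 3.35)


(1) = -z^5 + 2*z^4 + 7*z^3 - 12*z^2 - 14
(2) = 3*d - 84
(3) = -15.429*w^5 - 15.284*w^4 + 58.6672*w^3 - 35.9588*w^2 + 1.1354*w + 5.1142
(4) = -6.31*k^2 - 0.87*k - 4.48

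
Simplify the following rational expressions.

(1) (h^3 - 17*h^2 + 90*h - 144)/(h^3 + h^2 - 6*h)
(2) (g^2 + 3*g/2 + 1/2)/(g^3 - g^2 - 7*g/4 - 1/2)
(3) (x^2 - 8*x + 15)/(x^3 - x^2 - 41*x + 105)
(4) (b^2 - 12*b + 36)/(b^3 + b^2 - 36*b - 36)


(1) = (h^3 - 17*h^2 + 90*h - 144)/(h^3 + h^2 - 6*h)
(2) = (2*g + 2)/(2*g^2 - 3*g - 2)
(3) = 1/(x + 7)
(4) = (b - 6)/(b^2 + 7*b + 6)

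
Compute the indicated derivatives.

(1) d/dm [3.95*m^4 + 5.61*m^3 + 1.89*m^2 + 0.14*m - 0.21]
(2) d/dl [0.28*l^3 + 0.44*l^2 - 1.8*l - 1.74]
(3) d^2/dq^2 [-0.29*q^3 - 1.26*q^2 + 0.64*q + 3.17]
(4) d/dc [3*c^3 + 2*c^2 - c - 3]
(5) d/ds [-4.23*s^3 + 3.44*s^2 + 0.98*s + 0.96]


(1) = 15.8*m^3 + 16.83*m^2 + 3.78*m + 0.14
(2) = 0.84*l^2 + 0.88*l - 1.8
(3) = -1.74*q - 2.52
(4) = 9*c^2 + 4*c - 1
(5) = -12.69*s^2 + 6.88*s + 0.98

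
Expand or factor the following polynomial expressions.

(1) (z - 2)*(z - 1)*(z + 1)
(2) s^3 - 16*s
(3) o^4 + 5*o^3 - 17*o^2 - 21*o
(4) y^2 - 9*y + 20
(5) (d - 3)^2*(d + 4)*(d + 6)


(1) = z^3 - 2*z^2 - z + 2
(2) = s*(s - 4)*(s + 4)
(3) = o*(o - 3)*(o + 1)*(o + 7)
(4) = (y - 5)*(y - 4)
(5) = d^4 + 4*d^3 - 27*d^2 - 54*d + 216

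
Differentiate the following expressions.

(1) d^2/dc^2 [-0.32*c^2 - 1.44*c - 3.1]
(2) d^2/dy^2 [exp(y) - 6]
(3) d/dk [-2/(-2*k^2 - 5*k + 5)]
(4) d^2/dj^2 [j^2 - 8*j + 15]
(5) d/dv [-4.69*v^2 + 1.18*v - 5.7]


(1) = -0.640000000000000
(2) = exp(y)
(3) = 2*(-4*k - 5)/(2*k^2 + 5*k - 5)^2
(4) = 2
(5) = 1.18 - 9.38*v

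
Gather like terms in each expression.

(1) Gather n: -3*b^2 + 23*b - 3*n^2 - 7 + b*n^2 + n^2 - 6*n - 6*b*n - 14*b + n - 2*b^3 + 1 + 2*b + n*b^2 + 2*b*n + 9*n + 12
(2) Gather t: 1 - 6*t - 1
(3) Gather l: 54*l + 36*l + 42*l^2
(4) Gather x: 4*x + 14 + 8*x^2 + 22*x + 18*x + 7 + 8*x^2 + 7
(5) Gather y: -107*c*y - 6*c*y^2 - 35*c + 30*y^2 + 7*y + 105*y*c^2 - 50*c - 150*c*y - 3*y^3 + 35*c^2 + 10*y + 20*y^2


(1) = -2*b^3 - 3*b^2 + 11*b + n^2*(b - 2) + n*(b^2 - 4*b + 4) + 6
(2) = -6*t
(3) = 42*l^2 + 90*l
(4) = 16*x^2 + 44*x + 28
(5) = 35*c^2 - 85*c - 3*y^3 + y^2*(50 - 6*c) + y*(105*c^2 - 257*c + 17)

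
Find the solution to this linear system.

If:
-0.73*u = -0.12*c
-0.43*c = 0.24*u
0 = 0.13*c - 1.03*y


Then:
c = 0.00
u = 0.00
y = 0.00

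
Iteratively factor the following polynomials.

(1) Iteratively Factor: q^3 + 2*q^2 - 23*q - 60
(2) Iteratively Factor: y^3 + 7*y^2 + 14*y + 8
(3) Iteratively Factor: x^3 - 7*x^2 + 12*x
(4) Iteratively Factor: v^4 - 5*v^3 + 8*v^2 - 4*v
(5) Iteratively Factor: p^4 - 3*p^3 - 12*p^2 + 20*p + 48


(1) = (q - 5)*(q^2 + 7*q + 12) = (q - 5)*(q + 4)*(q + 3)
(2) = (y + 1)*(y^2 + 6*y + 8) = (y + 1)*(y + 2)*(y + 4)
(3) = (x)*(x^2 - 7*x + 12) = x*(x - 4)*(x - 3)
(4) = (v)*(v^3 - 5*v^2 + 8*v - 4) = v*(v - 1)*(v^2 - 4*v + 4) = v*(v - 2)*(v - 1)*(v - 2)
(5) = (p - 3)*(p^3 - 12*p - 16) = (p - 3)*(p + 2)*(p^2 - 2*p - 8) = (p - 4)*(p - 3)*(p + 2)*(p + 2)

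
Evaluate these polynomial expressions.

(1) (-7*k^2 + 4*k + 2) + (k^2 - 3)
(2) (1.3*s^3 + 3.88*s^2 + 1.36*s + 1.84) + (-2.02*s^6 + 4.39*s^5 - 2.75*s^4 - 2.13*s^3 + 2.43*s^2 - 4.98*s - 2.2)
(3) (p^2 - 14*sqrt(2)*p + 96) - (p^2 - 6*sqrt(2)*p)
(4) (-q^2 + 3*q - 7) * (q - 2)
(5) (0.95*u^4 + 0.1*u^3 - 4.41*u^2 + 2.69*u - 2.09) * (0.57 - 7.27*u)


(1) = -6*k^2 + 4*k - 1
(2) = -2.02*s^6 + 4.39*s^5 - 2.75*s^4 - 0.83*s^3 + 6.31*s^2 - 3.62*s - 0.36
(3) = -8*sqrt(2)*p + 96
(4) = -q^3 + 5*q^2 - 13*q + 14
(5) = -6.9065*u^5 - 0.1855*u^4 + 32.1177*u^3 - 22.07*u^2 + 16.7276*u - 1.1913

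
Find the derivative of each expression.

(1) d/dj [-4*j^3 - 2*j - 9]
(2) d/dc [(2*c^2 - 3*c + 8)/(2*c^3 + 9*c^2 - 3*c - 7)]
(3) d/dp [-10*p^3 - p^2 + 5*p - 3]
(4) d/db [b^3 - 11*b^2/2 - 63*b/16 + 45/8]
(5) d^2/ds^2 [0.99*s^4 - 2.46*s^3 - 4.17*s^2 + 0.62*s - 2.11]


(1) = -12*j^2 - 2
(2) = (-4*c^4 + 12*c^3 - 27*c^2 - 172*c + 45)/(4*c^6 + 36*c^5 + 69*c^4 - 82*c^3 - 117*c^2 + 42*c + 49)
(3) = -30*p^2 - 2*p + 5
(4) = 3*b^2 - 11*b - 63/16
(5) = 11.88*s^2 - 14.76*s - 8.34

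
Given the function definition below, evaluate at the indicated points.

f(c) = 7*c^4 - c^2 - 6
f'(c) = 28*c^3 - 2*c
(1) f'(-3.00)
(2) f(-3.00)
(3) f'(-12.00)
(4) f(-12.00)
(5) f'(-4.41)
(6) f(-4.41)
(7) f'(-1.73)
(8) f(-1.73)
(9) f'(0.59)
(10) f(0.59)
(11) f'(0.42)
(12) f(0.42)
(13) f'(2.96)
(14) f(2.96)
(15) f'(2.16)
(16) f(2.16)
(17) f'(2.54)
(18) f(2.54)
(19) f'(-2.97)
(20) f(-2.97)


(1) = -750.00
(2) = 552.00
(3) = -48360.00
(4) = 145002.00
(5) = -2392.63
(6) = 2622.15
(7) = -141.52
(8) = 53.71
(9) = 4.57
(10) = -5.50
(11) = 1.23
(12) = -5.96
(13) = 720.24
(14) = 522.60
(15) = 277.86
(16) = 141.71
(17) = 453.76
(18) = 278.91
(19) = -727.61
(20) = 529.84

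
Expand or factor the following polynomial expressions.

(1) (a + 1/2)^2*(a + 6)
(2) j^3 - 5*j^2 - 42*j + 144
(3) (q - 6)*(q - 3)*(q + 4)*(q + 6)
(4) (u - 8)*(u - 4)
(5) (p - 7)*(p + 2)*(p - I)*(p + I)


(1) = a^3 + 7*a^2 + 25*a/4 + 3/2
(2) = (j - 8)*(j - 3)*(j + 6)
(3) = q^4 + q^3 - 48*q^2 - 36*q + 432
(4) = u^2 - 12*u + 32
(5) = p^4 - 5*p^3 - 13*p^2 - 5*p - 14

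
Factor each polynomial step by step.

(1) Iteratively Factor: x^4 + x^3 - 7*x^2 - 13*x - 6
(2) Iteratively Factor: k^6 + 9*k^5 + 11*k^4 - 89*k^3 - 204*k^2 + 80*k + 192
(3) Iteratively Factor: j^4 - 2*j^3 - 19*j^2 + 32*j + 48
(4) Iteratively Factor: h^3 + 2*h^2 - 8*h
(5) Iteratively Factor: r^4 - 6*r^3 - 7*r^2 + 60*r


(1) = (x - 3)*(x^3 + 4*x^2 + 5*x + 2) = (x - 3)*(x + 1)*(x^2 + 3*x + 2) = (x - 3)*(x + 1)*(x + 2)*(x + 1)
(2) = (k - 3)*(k^5 + 12*k^4 + 47*k^3 + 52*k^2 - 48*k - 64) = (k - 3)*(k + 1)*(k^4 + 11*k^3 + 36*k^2 + 16*k - 64) = (k - 3)*(k + 1)*(k + 4)*(k^3 + 7*k^2 + 8*k - 16) = (k - 3)*(k + 1)*(k + 4)^2*(k^2 + 3*k - 4) = (k - 3)*(k + 1)*(k + 4)^3*(k - 1)
(3) = (j + 1)*(j^3 - 3*j^2 - 16*j + 48) = (j - 4)*(j + 1)*(j^2 + j - 12) = (j - 4)*(j + 1)*(j + 4)*(j - 3)
(4) = (h)*(h^2 + 2*h - 8) = h*(h - 2)*(h + 4)
(5) = (r + 3)*(r^3 - 9*r^2 + 20*r) = (r - 4)*(r + 3)*(r^2 - 5*r) = (r - 5)*(r - 4)*(r + 3)*(r)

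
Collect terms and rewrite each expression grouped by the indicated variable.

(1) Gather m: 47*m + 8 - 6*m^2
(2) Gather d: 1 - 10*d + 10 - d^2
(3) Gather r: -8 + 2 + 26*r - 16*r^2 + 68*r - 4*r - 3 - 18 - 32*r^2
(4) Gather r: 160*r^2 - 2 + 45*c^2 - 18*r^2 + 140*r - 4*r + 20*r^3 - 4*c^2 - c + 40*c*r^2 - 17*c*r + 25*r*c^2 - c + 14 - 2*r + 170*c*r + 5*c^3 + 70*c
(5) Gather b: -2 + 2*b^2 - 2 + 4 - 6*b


(1) = -6*m^2 + 47*m + 8
(2) = -d^2 - 10*d + 11
(3) = -48*r^2 + 90*r - 27
(4) = 5*c^3 + 41*c^2 + 68*c + 20*r^3 + r^2*(40*c + 142) + r*(25*c^2 + 153*c + 134) + 12
(5) = 2*b^2 - 6*b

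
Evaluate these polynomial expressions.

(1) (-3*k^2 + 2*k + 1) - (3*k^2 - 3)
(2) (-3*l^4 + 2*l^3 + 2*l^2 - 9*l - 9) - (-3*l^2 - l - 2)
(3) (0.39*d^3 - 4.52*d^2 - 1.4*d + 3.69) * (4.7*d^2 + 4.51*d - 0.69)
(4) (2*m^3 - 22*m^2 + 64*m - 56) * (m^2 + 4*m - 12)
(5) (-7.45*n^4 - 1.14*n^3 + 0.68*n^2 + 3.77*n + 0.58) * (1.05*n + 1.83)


(1) = -6*k^2 + 2*k + 4
(2) = -3*l^4 + 2*l^3 + 5*l^2 - 8*l - 7
(3) = 1.833*d^5 - 19.4851*d^4 - 27.2343*d^3 + 14.1478*d^2 + 17.6079*d - 2.5461
(4) = 2*m^5 - 14*m^4 - 48*m^3 + 464*m^2 - 992*m + 672
(5) = -7.8225*n^5 - 14.8305*n^4 - 1.3722*n^3 + 5.2029*n^2 + 7.5081*n + 1.0614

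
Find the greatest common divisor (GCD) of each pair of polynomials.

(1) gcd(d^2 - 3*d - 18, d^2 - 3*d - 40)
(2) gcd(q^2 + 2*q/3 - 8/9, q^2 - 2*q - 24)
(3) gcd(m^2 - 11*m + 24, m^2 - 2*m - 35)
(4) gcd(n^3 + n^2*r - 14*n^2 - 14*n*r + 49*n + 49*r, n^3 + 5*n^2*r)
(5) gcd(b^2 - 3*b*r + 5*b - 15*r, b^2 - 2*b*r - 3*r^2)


(1) = gcd((d - 6)*(d + 3), (d - 8)*(d + 5)) = 1
(2) = gcd((q - 2/3)*(q + 4/3), (q - 6)*(q + 4)) = 1
(3) = 1
(4) = gcd((n - 7)^2*(n + r), n^2*(n + 5*r)) = 1
(5) = gcd((b + 5)*(b - 3*r), (b - 3*r)*(b + r)) = -b + 3*r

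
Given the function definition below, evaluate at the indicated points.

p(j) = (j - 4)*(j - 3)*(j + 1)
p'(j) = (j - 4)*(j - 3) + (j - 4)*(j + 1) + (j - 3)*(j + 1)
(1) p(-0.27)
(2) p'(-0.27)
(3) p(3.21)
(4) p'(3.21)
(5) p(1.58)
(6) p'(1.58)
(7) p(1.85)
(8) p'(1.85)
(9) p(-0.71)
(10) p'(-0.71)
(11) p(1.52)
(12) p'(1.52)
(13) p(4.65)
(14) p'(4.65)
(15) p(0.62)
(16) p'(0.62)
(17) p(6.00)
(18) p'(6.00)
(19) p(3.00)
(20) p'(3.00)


(1) = 10.19
(2) = 8.46
(3) = -0.70
(4) = -2.61
(5) = 8.87
(6) = -6.47
(7) = 7.05
(8) = -6.93
(9) = 5.07
(10) = 15.03
(11) = 9.25
(12) = -6.31
(13) = 6.06
(14) = 14.07
(15) = 13.03
(16) = -1.29
(17) = 42.00
(18) = 41.00
(19) = 0.00
(20) = -4.00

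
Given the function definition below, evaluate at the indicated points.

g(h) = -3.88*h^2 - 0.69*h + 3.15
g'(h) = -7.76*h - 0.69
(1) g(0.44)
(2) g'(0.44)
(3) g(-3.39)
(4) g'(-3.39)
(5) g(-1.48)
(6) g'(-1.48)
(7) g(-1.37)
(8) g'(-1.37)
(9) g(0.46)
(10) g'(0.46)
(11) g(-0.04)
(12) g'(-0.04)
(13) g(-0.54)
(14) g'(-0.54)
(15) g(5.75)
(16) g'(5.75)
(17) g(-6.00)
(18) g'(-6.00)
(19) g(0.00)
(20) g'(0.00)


(1) = 2.10
(2) = -4.10
(3) = -39.10
(4) = 25.62
(5) = -4.33
(6) = 10.79
(7) = -3.19
(8) = 9.94
(9) = 2.01
(10) = -4.26
(11) = 3.17
(12) = -0.38
(13) = 2.39
(14) = 3.50
(15) = -129.10
(16) = -45.31
(17) = -132.39
(18) = 45.87
(19) = 3.15
(20) = -0.69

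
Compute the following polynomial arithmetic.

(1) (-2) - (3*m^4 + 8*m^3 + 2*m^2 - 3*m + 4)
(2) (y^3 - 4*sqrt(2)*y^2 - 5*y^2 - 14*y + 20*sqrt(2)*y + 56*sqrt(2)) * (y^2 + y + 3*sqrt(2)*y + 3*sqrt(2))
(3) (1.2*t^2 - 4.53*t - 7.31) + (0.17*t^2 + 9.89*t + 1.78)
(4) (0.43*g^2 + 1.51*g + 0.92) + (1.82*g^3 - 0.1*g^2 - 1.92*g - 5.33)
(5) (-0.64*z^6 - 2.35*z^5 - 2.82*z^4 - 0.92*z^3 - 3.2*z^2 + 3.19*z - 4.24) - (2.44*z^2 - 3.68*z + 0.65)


(1) = -3*m^4 - 8*m^3 - 2*m^2 + 3*m - 6
(2) = y^5 - 4*y^4 - sqrt(2)*y^4 - 43*y^3 + 4*sqrt(2)*y^3 + 19*sqrt(2)*y^2 + 82*y^2 + 14*sqrt(2)*y + 456*y + 336
(3) = 1.37*t^2 + 5.36*t - 5.53
(4) = 1.82*g^3 + 0.33*g^2 - 0.41*g - 4.41
(5) = -0.64*z^6 - 2.35*z^5 - 2.82*z^4 - 0.92*z^3 - 5.64*z^2 + 6.87*z - 4.89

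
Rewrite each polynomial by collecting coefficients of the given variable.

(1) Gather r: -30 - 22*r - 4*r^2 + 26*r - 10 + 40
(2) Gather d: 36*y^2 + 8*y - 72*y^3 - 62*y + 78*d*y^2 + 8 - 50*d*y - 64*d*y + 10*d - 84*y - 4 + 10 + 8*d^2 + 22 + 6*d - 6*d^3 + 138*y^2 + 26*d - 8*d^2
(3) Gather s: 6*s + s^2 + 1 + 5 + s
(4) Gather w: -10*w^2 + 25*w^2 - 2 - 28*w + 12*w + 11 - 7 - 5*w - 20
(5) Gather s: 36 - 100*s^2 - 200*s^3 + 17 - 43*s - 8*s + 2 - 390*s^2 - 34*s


(1) = -4*r^2 + 4*r
(2) = -6*d^3 + d*(78*y^2 - 114*y + 42) - 72*y^3 + 174*y^2 - 138*y + 36
(3) = s^2 + 7*s + 6
(4) = 15*w^2 - 21*w - 18
(5) = -200*s^3 - 490*s^2 - 85*s + 55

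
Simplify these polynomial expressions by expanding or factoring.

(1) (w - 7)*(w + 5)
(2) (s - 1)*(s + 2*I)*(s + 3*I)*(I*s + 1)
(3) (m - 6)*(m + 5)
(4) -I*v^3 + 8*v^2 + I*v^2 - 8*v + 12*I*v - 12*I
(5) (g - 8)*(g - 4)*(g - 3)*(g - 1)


(1) = w^2 - 2*w - 35
(2) = I*s^4 - 4*s^3 - I*s^3 + 4*s^2 - I*s^2 - 6*s + I*s + 6
(3) = m^2 - m - 30
(4) = (v + 2*I)*(v + 6*I)*(-I*v + I)
(5) = g^4 - 16*g^3 + 83*g^2 - 164*g + 96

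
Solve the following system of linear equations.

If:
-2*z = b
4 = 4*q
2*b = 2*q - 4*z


Then:
No Solution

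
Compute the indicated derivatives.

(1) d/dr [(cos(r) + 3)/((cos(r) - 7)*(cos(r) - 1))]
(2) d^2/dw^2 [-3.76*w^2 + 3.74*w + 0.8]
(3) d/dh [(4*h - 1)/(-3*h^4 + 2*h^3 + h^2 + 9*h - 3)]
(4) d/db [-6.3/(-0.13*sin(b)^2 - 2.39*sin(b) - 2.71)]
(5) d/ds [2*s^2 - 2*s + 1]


(1) = (cos(r)^2 + 6*cos(r) - 31)*sin(r)/((cos(r) - 7)^2*(cos(r) - 1)^2)
(2) = -7.52000000000000
(3) = (-12*h^4 + 8*h^3 + 4*h^2 + 36*h - (4*h - 1)*(-12*h^3 + 6*h^2 + 2*h + 9) - 12)/(-3*h^4 + 2*h^3 + h^2 + 9*h - 3)^2
(4) = -(1.638*sin(b) + 15.057)*cos(b)/(0.13*sin(b)^2 + 2.39*sin(b) + 2.71)^2
(5) = 4*s - 2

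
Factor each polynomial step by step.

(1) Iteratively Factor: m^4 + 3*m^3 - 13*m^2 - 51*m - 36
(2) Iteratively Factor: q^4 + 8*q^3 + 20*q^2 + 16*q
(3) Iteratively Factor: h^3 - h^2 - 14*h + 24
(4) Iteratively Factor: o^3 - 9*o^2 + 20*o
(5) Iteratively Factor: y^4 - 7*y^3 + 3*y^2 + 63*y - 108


(1) = (m + 3)*(m^3 - 13*m - 12) = (m + 1)*(m + 3)*(m^2 - m - 12) = (m - 4)*(m + 1)*(m + 3)*(m + 3)
(2) = (q + 2)*(q^3 + 6*q^2 + 8*q) = q*(q + 2)*(q^2 + 6*q + 8) = q*(q + 2)^2*(q + 4)
(3) = (h - 2)*(h^2 + h - 12) = (h - 3)*(h - 2)*(h + 4)
(4) = (o - 5)*(o^2 - 4*o) = (o - 5)*(o - 4)*(o)
(5) = (y - 3)*(y^3 - 4*y^2 - 9*y + 36) = (y - 4)*(y - 3)*(y^2 - 9) = (y - 4)*(y - 3)*(y + 3)*(y - 3)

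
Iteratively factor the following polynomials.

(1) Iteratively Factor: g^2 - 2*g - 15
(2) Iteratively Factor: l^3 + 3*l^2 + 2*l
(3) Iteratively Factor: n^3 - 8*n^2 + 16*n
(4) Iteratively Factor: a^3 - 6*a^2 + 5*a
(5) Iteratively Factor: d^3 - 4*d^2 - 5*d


(1) = (g - 5)*(g + 3)
(2) = (l + 2)*(l^2 + l) = (l + 1)*(l + 2)*(l)
(3) = (n - 4)*(n^2 - 4*n) = (n - 4)^2*(n)
(4) = (a - 5)*(a^2 - a) = a*(a - 5)*(a - 1)
(5) = (d + 1)*(d^2 - 5*d) = d*(d + 1)*(d - 5)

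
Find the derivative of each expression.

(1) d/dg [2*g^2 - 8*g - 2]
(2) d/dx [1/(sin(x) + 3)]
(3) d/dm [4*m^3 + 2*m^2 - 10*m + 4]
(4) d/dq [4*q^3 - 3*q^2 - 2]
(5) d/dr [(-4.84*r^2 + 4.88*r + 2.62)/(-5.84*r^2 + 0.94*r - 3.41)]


(1) = 4*g - 8
(2) = -cos(x)/(sin(x) + 3)^2
(3) = 12*m^2 + 4*m - 10
(4) = 6*q*(2*q - 1)
(5) = (23.9496*r^2 + 63.6104*r - 19.1036)/(34.1056*r^4 - 10.9792*r^3 + 40.7124*r^2 - 6.4108*r + 11.6281)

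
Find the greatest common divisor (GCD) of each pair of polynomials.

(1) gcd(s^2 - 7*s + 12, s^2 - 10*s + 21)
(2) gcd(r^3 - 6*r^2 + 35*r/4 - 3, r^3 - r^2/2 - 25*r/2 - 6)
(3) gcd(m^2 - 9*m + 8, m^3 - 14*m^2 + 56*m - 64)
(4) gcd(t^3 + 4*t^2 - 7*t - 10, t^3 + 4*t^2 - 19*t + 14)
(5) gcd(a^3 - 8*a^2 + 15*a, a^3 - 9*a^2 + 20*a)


(1) = gcd((s - 4)*(s - 3), (s - 7)*(s - 3)) = s - 3
(2) = gcd((r - 4)*(r - 3/2)*(r - 1/2), (r - 4)*(r + 1/2)*(r + 3)) = r - 4
(3) = gcd((m - 8)*(m - 1), (m - 8)*(m - 4)*(m - 2)) = m - 8
(4) = t - 2
(5) = gcd(a*(a - 5)*(a - 3), a*(a - 5)*(a - 4)) = a^2 - 5*a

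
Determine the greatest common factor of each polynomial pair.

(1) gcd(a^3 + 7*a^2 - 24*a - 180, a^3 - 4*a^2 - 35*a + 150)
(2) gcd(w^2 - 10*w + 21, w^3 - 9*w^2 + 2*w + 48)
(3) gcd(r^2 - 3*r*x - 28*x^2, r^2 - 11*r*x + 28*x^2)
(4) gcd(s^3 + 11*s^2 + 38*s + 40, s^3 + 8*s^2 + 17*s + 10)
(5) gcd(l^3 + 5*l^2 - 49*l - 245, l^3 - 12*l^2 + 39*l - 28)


(1) = a^2 + a - 30
(2) = gcd((w - 7)*(w - 3), (w - 8)*(w - 3)*(w + 2)) = w - 3
(3) = gcd((r - 7*x)*(r + 4*x), (r - 7*x)*(r - 4*x)) = -r + 7*x
(4) = s^2 + 7*s + 10
(5) = gcd((l - 7)*(l + 5)*(l + 7), (l - 7)*(l - 4)*(l - 1)) = l - 7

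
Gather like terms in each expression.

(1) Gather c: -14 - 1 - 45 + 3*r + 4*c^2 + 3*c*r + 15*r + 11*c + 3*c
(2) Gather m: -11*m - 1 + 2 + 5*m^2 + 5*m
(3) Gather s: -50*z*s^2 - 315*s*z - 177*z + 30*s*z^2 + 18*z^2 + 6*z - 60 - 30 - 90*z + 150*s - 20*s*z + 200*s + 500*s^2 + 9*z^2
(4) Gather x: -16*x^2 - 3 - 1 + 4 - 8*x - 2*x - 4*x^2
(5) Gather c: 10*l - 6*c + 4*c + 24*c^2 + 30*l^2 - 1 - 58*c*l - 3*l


(1) = 4*c^2 + c*(3*r + 14) + 18*r - 60
(2) = 5*m^2 - 6*m + 1
(3) = s^2*(500 - 50*z) + s*(30*z^2 - 335*z + 350) + 27*z^2 - 261*z - 90
(4) = -20*x^2 - 10*x
(5) = 24*c^2 + c*(-58*l - 2) + 30*l^2 + 7*l - 1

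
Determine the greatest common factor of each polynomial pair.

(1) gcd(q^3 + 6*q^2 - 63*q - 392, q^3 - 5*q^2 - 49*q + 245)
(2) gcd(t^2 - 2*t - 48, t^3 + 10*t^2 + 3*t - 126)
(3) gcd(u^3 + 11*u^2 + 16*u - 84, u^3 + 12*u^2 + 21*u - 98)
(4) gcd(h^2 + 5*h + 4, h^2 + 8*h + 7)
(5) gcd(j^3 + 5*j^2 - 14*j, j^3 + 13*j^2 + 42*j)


(1) = q + 7
(2) = gcd((t - 8)*(t + 6), (t - 3)*(t + 6)*(t + 7)) = t + 6
(3) = u^2 + 5*u - 14
(4) = h + 1
(5) = j^2 + 7*j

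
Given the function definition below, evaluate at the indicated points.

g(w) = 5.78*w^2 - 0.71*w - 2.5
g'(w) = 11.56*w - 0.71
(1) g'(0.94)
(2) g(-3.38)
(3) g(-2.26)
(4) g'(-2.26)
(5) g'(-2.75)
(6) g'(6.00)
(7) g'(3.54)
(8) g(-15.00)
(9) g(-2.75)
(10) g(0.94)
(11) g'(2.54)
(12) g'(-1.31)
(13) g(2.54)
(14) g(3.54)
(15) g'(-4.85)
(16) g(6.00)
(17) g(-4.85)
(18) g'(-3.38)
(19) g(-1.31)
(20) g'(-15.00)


(1) = 10.16
(2) = 65.93
(3) = 28.63
(4) = -26.84
(5) = -32.50
(6) = 68.65
(7) = 40.21
(8) = 1308.65
(9) = 43.16
(10) = 1.94
(11) = 28.65
(12) = -15.85
(13) = 32.99
(14) = 67.42
(15) = -56.78
(16) = 201.32
(17) = 136.90
(18) = -39.78
(19) = 8.35
(20) = -174.11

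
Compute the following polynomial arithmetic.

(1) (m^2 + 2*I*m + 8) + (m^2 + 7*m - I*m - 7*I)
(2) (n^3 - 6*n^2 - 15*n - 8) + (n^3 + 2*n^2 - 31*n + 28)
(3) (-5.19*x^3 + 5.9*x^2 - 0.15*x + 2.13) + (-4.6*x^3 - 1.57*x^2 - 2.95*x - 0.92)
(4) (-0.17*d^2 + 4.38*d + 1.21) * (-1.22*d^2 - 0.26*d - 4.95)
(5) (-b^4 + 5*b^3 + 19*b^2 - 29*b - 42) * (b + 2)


(1) = 2*m^2 + 7*m + I*m + 8 - 7*I
(2) = 2*n^3 - 4*n^2 - 46*n + 20
(3) = -9.79*x^3 + 4.33*x^2 - 3.1*x + 1.21
(4) = 0.2074*d^4 - 5.2994*d^3 - 1.7735*d^2 - 21.9956*d - 5.9895
(5) = -b^5 + 3*b^4 + 29*b^3 + 9*b^2 - 100*b - 84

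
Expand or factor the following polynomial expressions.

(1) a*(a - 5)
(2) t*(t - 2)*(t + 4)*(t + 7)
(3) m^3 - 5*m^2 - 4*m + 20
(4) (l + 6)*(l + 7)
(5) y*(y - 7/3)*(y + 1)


(1) = a^2 - 5*a
(2) = t^4 + 9*t^3 + 6*t^2 - 56*t
(3) = (m - 5)*(m - 2)*(m + 2)
(4) = l^2 + 13*l + 42
(5) = y^3 - 4*y^2/3 - 7*y/3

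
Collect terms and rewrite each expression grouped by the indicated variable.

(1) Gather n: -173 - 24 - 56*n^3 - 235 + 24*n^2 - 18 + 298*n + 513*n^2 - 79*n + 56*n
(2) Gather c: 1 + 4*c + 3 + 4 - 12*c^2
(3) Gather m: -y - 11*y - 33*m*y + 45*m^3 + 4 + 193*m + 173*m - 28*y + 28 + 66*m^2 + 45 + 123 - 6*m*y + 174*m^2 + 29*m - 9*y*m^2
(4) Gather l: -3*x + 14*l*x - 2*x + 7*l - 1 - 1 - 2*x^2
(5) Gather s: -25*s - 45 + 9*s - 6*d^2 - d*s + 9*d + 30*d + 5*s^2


(1) = -56*n^3 + 537*n^2 + 275*n - 450
(2) = -12*c^2 + 4*c + 8
(3) = 45*m^3 + m^2*(240 - 9*y) + m*(395 - 39*y) - 40*y + 200
(4) = l*(14*x + 7) - 2*x^2 - 5*x - 2
(5) = -6*d^2 + 39*d + 5*s^2 + s*(-d - 16) - 45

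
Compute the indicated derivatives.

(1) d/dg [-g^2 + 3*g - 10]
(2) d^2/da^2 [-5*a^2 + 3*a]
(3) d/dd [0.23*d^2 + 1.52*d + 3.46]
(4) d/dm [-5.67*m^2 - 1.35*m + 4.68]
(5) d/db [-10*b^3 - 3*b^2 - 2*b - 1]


(1) = 3 - 2*g
(2) = -10
(3) = 0.46*d + 1.52
(4) = -11.34*m - 1.35
(5) = -30*b^2 - 6*b - 2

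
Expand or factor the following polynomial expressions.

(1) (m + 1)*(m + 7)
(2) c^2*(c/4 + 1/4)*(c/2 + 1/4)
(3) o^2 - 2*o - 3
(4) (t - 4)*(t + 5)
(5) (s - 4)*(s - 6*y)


(1) = m^2 + 8*m + 7
(2) = c^4/8 + 3*c^3/16 + c^2/16
(3) = (o - 3)*(o + 1)
(4) = t^2 + t - 20
(5) = s^2 - 6*s*y - 4*s + 24*y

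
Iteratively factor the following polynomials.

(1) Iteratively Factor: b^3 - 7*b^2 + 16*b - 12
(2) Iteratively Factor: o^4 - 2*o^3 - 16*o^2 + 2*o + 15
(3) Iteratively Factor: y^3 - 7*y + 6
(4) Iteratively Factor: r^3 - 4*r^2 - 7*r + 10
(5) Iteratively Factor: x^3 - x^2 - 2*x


(1) = (b - 2)*(b^2 - 5*b + 6) = (b - 2)^2*(b - 3)
(2) = (o + 1)*(o^3 - 3*o^2 - 13*o + 15) = (o - 5)*(o + 1)*(o^2 + 2*o - 3) = (o - 5)*(o + 1)*(o + 3)*(o - 1)
(3) = (y - 2)*(y^2 + 2*y - 3) = (y - 2)*(y + 3)*(y - 1)
(4) = (r - 5)*(r^2 + r - 2) = (r - 5)*(r - 1)*(r + 2)
(5) = (x - 2)*(x^2 + x) = (x - 2)*(x + 1)*(x)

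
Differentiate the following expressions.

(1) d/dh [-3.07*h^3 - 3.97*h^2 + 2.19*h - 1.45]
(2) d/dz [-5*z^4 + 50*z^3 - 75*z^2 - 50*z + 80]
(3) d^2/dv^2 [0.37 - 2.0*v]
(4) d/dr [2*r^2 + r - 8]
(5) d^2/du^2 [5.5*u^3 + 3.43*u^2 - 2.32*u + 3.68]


(1) = -9.21*h^2 - 7.94*h + 2.19
(2) = -20*z^3 + 150*z^2 - 150*z - 50
(3) = 0
(4) = 4*r + 1
(5) = 33.0*u + 6.86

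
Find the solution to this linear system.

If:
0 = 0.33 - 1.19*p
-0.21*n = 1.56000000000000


Then:
n = -7.43
p = 0.28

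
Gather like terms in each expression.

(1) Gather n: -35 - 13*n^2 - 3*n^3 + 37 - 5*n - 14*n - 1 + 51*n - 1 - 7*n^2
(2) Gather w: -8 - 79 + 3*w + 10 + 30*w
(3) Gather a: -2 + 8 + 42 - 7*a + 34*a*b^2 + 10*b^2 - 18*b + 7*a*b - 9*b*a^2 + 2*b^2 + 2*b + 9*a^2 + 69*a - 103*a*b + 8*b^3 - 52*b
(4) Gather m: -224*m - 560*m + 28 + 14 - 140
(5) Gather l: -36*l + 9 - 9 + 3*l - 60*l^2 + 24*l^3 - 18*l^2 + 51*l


(1) = -3*n^3 - 20*n^2 + 32*n
(2) = 33*w - 77
(3) = a^2*(9 - 9*b) + a*(34*b^2 - 96*b + 62) + 8*b^3 + 12*b^2 - 68*b + 48
(4) = -784*m - 98
(5) = 24*l^3 - 78*l^2 + 18*l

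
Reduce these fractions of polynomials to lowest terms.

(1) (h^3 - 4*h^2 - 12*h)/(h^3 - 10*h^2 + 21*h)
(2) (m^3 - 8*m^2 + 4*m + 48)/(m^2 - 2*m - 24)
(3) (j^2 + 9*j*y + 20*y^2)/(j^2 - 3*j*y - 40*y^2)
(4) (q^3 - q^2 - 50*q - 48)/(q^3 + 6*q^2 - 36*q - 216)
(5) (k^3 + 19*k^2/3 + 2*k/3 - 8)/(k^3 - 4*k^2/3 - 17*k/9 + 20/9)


(1) = (h^2 - 4*h - 12)/(h^2 - 10*h + 21)
(2) = (m^2 - 2*m - 8)/(m + 4)
(3) = (-j - 4*y)/(-j + 8*y)
(4) = (q^2 - 7*q - 8)/(q^2 - 36)
(5) = (3*k + 18)/(3*k - 5)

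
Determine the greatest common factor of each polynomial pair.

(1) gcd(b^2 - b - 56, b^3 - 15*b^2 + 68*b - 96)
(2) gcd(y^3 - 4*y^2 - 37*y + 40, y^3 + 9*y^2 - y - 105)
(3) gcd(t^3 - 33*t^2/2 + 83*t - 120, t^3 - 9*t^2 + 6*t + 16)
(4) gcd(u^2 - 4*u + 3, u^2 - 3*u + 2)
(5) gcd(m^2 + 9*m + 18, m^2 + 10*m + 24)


(1) = b - 8
(2) = gcd((y - 8)*(y - 1)*(y + 5), (y - 3)*(y + 5)*(y + 7)) = y + 5
(3) = t - 8
(4) = u - 1
(5) = m + 6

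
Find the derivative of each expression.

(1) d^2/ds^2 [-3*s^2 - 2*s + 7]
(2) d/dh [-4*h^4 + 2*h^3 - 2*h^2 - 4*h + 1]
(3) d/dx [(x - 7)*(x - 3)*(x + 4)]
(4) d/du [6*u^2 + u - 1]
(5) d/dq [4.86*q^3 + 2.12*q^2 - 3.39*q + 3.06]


(1) = -6
(2) = -16*h^3 + 6*h^2 - 4*h - 4
(3) = 3*x^2 - 12*x - 19
(4) = 12*u + 1
(5) = 14.58*q^2 + 4.24*q - 3.39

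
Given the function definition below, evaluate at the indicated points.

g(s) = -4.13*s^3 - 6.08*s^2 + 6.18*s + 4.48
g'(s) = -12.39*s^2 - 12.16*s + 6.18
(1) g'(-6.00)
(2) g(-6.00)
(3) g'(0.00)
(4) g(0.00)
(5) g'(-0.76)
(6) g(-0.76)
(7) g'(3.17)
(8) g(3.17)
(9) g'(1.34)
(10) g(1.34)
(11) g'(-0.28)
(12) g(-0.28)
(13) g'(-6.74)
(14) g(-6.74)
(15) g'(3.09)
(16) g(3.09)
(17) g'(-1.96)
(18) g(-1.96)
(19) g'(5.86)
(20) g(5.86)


(1) = -366.90
(2) = 640.60
(3) = 6.18
(4) = 4.48
(5) = 8.27
(6) = -1.92
(7) = -156.87
(8) = -168.59
(9) = -32.36
(10) = -8.09
(11) = 8.61
(12) = 2.36
(13) = -474.71
(14) = 951.16
(15) = -149.70
(16) = -156.33
(17) = -17.58
(18) = 0.11
(19) = -490.55
(20) = -999.17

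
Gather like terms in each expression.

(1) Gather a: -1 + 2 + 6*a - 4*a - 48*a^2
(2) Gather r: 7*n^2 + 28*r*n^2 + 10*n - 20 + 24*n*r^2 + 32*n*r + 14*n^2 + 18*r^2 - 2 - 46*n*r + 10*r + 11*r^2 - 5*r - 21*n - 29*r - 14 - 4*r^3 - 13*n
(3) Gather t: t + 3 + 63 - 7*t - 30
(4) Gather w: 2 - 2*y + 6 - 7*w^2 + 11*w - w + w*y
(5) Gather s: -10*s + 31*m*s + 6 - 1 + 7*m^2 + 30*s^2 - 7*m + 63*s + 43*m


(1) = -48*a^2 + 2*a + 1
(2) = 21*n^2 - 24*n - 4*r^3 + r^2*(24*n + 29) + r*(28*n^2 - 14*n - 24) - 36
(3) = 36 - 6*t
(4) = -7*w^2 + w*(y + 10) - 2*y + 8
(5) = 7*m^2 + 36*m + 30*s^2 + s*(31*m + 53) + 5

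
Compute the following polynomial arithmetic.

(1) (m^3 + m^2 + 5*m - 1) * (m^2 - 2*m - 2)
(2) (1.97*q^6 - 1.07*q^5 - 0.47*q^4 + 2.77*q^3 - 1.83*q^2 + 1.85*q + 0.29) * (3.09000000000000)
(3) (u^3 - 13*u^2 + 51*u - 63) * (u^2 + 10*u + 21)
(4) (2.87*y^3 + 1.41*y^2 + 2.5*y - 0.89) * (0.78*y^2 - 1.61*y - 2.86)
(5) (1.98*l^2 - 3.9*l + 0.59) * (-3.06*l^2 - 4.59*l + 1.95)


(1) = m^5 - m^4 + m^3 - 13*m^2 - 8*m + 2
(2) = 6.0873*q^6 - 3.3063*q^5 - 1.4523*q^4 + 8.5593*q^3 - 5.6547*q^2 + 5.7165*q + 0.8961
(3) = u^5 - 3*u^4 - 58*u^3 + 174*u^2 + 441*u - 1323
(4) = 2.2386*y^5 - 3.5209*y^4 - 8.5283*y^3 - 8.7518*y^2 - 5.7171*y + 2.5454
(5) = -6.0588*l^4 + 2.8458*l^3 + 19.9566*l^2 - 10.3131*l + 1.1505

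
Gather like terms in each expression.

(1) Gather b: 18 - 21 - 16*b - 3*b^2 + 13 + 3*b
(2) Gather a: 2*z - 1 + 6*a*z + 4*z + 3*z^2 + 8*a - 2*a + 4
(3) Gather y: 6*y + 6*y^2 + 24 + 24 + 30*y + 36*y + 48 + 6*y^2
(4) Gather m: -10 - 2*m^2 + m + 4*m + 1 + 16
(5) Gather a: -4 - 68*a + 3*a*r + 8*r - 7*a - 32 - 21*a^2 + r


(1) = -3*b^2 - 13*b + 10
(2) = a*(6*z + 6) + 3*z^2 + 6*z + 3
(3) = 12*y^2 + 72*y + 96
(4) = -2*m^2 + 5*m + 7
(5) = -21*a^2 + a*(3*r - 75) + 9*r - 36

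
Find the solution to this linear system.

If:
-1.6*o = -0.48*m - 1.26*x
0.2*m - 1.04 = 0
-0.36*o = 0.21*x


Then:
m = 5.20
o = 0.66
x = -1.14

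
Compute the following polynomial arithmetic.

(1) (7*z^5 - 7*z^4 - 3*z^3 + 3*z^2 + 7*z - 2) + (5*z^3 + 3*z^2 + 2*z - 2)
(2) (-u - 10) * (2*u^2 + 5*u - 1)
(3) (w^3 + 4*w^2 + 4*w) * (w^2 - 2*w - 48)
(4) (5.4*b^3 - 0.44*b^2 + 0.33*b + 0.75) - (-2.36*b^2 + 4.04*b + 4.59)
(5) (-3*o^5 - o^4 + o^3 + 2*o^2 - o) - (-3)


(1) = 7*z^5 - 7*z^4 + 2*z^3 + 6*z^2 + 9*z - 4
(2) = -2*u^3 - 25*u^2 - 49*u + 10
(3) = w^5 + 2*w^4 - 52*w^3 - 200*w^2 - 192*w
(4) = 5.4*b^3 + 1.92*b^2 - 3.71*b - 3.84
(5) = -3*o^5 - o^4 + o^3 + 2*o^2 - o + 3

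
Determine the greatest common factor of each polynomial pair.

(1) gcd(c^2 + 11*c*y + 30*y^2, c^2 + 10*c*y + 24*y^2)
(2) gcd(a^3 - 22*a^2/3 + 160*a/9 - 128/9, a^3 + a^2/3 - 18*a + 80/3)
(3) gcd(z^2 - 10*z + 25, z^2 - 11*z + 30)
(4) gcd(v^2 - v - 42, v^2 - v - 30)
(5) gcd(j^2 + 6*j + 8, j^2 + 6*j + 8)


(1) = gcd((c + 5*y)*(c + 6*y), (c + 4*y)*(c + 6*y)) = c + 6*y
(2) = a^2 - 14*a/3 + 16/3
(3) = gcd((z - 5)^2, (z - 6)*(z - 5)) = z - 5
(4) = 1
(5) = j^2 + 6*j + 8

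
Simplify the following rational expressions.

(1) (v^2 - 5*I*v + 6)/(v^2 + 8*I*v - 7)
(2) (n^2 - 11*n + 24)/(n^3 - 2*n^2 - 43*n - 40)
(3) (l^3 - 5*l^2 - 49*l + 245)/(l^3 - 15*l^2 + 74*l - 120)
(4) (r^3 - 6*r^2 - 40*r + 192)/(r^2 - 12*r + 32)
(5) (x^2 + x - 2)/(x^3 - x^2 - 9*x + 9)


(1) = (v - 6*I)/(v + 7*I)
(2) = (n - 3)/(n^2 + 6*n + 5)
(3) = (l^2 - 49)/(l^2 - 10*l + 24)
(4) = r + 6
(5) = (x + 2)/(x^2 - 9)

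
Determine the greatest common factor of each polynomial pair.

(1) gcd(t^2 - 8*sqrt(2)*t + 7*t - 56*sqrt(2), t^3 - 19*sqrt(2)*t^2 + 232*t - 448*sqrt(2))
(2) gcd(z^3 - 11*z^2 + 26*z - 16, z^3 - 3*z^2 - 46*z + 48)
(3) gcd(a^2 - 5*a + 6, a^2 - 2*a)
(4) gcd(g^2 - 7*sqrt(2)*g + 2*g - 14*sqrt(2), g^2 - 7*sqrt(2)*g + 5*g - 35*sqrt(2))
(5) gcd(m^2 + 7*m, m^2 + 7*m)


(1) = gcd((t + 7)*(t - 8*sqrt(2)), (t - 8*sqrt(2))*(t - 7*sqrt(2))*(t - 4*sqrt(2))) = t - 8*sqrt(2)
(2) = gcd((z - 8)*(z - 2)*(z - 1), (z - 8)*(z - 1)*(z + 6)) = z^2 - 9*z + 8
(3) = a - 2
(4) = gcd((g + 2)*(g - 7*sqrt(2)), (g + 5)*(g - 7*sqrt(2))) = g - 7*sqrt(2)
(5) = m^2 + 7*m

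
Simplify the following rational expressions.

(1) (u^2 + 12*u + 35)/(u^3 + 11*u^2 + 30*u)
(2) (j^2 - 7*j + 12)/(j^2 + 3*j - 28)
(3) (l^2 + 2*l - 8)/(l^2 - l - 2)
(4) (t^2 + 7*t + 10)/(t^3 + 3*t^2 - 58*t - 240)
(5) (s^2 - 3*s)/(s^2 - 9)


(1) = (u + 7)/(u^2 + 6*u)
(2) = (j - 3)/(j + 7)
(3) = (l + 4)/(l + 1)
(4) = (t + 2)/(t^2 - 2*t - 48)
(5) = s/(s + 3)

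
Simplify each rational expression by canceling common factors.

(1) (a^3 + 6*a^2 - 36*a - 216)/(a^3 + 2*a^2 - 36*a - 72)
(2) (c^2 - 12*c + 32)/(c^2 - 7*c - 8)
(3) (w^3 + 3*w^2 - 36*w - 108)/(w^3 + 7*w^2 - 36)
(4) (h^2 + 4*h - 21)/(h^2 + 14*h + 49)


(1) = (a + 6)/(a + 2)
(2) = (c - 4)/(c + 1)
(3) = (w - 6)/(w - 2)
(4) = (h - 3)/(h + 7)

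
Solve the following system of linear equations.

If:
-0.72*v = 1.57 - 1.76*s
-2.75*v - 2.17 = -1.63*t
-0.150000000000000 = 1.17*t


Then:
s = 0.54
t = -0.13
v = -0.87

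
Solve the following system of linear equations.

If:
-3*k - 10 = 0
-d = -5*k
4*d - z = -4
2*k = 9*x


Then:
d = -50/3
k = -10/3
x = -20/27
z = -188/3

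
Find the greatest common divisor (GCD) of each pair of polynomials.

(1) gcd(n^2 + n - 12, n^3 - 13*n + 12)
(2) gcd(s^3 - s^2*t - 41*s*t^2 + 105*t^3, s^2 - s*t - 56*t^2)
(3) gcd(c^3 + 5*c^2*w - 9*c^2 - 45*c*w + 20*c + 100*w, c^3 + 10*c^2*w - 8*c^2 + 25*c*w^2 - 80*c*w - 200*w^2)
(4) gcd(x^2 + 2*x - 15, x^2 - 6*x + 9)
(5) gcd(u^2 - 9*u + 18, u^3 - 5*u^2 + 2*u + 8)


(1) = n^2 + n - 12
(2) = s + 7*t
(3) = gcd((c - 5)*(c - 4)*(c + 5*w), (c - 8)*(c + 5*w)^2) = c + 5*w
(4) = x - 3
(5) = 1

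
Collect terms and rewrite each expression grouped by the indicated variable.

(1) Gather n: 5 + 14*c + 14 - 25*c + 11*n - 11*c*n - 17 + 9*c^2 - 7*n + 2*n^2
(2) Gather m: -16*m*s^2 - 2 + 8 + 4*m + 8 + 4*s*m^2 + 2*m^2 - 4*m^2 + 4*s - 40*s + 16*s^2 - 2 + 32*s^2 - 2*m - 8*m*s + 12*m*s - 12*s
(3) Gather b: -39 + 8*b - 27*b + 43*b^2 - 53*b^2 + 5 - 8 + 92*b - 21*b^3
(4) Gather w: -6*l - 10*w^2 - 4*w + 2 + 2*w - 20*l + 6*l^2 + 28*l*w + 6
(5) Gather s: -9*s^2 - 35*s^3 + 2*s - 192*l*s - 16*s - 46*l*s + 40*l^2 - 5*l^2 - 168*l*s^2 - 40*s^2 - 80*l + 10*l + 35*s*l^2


(1) = 9*c^2 - 11*c + 2*n^2 + n*(4 - 11*c) + 2
(2) = m^2*(4*s - 2) + m*(-16*s^2 + 4*s + 2) + 48*s^2 - 48*s + 12
(3) = -21*b^3 - 10*b^2 + 73*b - 42
(4) = 6*l^2 - 26*l - 10*w^2 + w*(28*l - 2) + 8
(5) = 35*l^2 - 70*l - 35*s^3 + s^2*(-168*l - 49) + s*(35*l^2 - 238*l - 14)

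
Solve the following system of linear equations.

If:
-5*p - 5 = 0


Then:
p = -1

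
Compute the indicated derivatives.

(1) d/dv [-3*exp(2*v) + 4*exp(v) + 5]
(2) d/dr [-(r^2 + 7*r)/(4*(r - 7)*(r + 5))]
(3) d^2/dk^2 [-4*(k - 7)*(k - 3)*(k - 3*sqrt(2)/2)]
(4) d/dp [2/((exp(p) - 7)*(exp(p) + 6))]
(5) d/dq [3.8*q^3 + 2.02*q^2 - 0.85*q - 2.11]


(1) = (4 - 6*exp(v))*exp(v)
(2) = (9*r^2 + 70*r + 245)/(4*(r^4 - 4*r^3 - 66*r^2 + 140*r + 1225))
(3) = -24*k + 12*sqrt(2) + 80
(4) = (2 - 4*exp(p))*exp(p)/(exp(4*p) - 2*exp(3*p) - 83*exp(2*p) + 84*exp(p) + 1764)
(5) = 11.4*q^2 + 4.04*q - 0.85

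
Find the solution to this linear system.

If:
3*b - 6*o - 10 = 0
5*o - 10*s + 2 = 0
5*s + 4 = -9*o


Then:
b = 170/69
o = -10/23
s = -2/115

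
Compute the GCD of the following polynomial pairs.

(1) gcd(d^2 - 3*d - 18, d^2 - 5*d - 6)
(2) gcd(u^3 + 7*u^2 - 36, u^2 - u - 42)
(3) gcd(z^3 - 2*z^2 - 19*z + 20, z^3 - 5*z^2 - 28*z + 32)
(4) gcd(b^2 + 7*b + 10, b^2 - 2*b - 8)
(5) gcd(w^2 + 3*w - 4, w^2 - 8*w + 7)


(1) = gcd((d - 6)*(d + 3), (d - 6)*(d + 1)) = d - 6
(2) = gcd((u - 2)*(u + 3)*(u + 6), (u - 7)*(u + 6)) = u + 6
(3) = gcd((z - 5)*(z - 1)*(z + 4), (z - 8)*(z - 1)*(z + 4)) = z^2 + 3*z - 4
(4) = b + 2
(5) = gcd((w - 1)*(w + 4), (w - 7)*(w - 1)) = w - 1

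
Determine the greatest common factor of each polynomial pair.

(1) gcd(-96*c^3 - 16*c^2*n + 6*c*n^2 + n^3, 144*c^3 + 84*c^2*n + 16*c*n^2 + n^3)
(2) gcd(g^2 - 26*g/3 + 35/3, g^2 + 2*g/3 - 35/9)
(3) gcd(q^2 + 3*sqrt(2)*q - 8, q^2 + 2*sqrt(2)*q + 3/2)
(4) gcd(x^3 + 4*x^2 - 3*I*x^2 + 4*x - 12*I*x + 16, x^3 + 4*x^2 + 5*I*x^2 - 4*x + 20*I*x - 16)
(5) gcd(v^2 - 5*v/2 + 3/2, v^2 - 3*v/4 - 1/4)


(1) = gcd((-4*c + n)*(4*c + n)*(6*c + n), (4*c + n)*(6*c + n)^2) = 24*c^2 + 10*c*n + n^2
(2) = g - 5/3
(3) = 1
(4) = gcd((x + 4)*(x - 4*I)*(x + I), (x + 4)*(x + I)*(x + 4*I)) = x^2 + x*(4 + I) + 4*I
(5) = gcd((v - 3/2)*(v - 1), (v - 1)*(v + 1/4)) = v - 1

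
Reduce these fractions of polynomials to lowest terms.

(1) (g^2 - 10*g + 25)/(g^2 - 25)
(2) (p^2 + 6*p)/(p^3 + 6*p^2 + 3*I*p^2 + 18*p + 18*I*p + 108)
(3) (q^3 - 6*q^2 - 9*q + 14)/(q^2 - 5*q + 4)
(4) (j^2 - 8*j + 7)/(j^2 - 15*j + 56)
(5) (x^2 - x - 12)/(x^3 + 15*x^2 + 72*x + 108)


(1) = (g - 5)/(g + 5)
(2) = p/(p^2 + 3*I*p + 18)
(3) = (q^2 - 5*q - 14)/(q - 4)
(4) = (j - 1)/(j - 8)
(5) = (x - 4)/(x^2 + 12*x + 36)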